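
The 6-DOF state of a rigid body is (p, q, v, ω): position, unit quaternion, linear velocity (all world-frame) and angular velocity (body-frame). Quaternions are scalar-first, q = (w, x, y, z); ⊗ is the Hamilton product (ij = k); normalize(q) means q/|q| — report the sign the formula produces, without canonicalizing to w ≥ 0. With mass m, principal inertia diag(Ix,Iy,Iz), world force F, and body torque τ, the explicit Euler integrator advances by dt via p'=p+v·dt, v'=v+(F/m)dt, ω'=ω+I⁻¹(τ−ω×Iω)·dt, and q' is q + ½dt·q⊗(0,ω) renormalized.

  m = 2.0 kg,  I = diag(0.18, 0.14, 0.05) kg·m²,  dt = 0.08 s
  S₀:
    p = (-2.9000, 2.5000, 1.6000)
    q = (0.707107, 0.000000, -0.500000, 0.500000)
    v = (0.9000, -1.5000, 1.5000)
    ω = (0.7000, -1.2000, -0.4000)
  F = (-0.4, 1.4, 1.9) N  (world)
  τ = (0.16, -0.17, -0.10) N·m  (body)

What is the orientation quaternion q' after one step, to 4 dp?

q' = (0.6900, 0.0517, -0.5191, 0.5018)

2q̇ = q⊗(0,ω) = (-0.4000000, 1.2949749, -0.4985284, 0.0671572)
updated quaternion q' = (0.6900, 0.0517, -0.5191, 0.5018)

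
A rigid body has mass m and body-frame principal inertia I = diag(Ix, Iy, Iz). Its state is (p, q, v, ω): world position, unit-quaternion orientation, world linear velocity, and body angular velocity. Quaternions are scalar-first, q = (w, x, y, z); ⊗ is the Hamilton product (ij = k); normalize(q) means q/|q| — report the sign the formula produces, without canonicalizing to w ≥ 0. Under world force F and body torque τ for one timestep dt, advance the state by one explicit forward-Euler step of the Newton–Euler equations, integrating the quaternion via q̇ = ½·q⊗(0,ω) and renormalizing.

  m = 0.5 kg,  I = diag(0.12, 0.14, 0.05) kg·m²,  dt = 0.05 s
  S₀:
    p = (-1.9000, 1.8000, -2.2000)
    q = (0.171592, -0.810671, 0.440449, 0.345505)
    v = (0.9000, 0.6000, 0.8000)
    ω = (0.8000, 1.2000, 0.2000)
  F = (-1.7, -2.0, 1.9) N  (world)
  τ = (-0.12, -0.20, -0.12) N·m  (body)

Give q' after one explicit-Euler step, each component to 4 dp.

q⊗(0,ω) = (0.0508970, -0.1892426, 0.6444486, -1.2908460)
q + ½dt·q⊗(0,ω), renormalized = (0.1727, -0.8149, 0.4563, 0.3130)

q' = (0.1727, -0.8149, 0.4563, 0.3130)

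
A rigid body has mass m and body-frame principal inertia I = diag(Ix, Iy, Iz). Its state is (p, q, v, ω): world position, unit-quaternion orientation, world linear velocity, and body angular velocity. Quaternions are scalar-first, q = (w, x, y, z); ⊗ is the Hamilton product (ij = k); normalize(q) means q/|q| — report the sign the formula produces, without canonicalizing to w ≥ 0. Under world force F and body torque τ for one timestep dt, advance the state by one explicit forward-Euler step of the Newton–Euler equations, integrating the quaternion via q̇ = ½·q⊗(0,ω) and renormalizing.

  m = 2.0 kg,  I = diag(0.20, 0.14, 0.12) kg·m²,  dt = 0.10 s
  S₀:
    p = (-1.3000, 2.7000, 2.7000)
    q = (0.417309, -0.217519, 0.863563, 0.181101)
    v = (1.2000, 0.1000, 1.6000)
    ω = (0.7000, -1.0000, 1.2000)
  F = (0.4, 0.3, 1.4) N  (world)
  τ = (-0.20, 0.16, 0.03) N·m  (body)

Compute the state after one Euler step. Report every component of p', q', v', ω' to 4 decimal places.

a = (0.2000, 0.1500, 0.7000)
p + v·dt = (-1.1800, 2.7100, 2.8600)
new velocity v' = (1.2200, 0.1150, 1.6700)
(τ − ω×Iω)/I = (-1.1200, 0.6629, -0.1000)
ω' = ω + α·dt = (0.5880, -0.9337, 1.1900)
Hamilton product q⊗(0,ω) = (0.7985051, 1.5094929, -0.0295155, 0.1137957)
q + ½dt·q⊗(0,ω), renormalized = (0.4556, -0.1415, 0.8589, 0.1861)

p' = (-1.1800, 2.7100, 2.8600)
q' = (0.4556, -0.1415, 0.8589, 0.1861)
v' = (1.2200, 0.1150, 1.6700)
ω' = (0.5880, -0.9337, 1.1900)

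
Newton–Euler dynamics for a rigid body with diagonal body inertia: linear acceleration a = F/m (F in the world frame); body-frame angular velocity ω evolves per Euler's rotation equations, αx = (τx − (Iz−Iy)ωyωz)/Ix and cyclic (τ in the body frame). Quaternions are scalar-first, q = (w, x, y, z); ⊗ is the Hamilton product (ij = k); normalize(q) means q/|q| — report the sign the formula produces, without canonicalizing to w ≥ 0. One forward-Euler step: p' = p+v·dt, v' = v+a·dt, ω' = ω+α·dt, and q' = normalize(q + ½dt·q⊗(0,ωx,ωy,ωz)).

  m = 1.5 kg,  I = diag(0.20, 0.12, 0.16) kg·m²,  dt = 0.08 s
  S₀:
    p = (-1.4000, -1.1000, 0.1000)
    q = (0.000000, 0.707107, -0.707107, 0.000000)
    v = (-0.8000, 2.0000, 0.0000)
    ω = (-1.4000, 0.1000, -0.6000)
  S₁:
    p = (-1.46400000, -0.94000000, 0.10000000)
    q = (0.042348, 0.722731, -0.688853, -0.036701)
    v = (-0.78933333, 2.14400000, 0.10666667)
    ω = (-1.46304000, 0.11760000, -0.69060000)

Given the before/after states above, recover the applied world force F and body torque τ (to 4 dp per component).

velocity change Δv = (0.01066667, 0.14400000, 0.10666667)
F = m·Δv/dt = (0.2000, 2.7000, 2.0000)
ω₁ − ω₀ = (-0.06304000, 0.01760000, -0.09060000)
τ = I·(Δω/dt) + ω₀×(Iω₀) = (-0.1600, 0.0600, -0.1700)

F = (0.2000, 2.7000, 2.0000)
τ = (-0.1600, 0.0600, -0.1700)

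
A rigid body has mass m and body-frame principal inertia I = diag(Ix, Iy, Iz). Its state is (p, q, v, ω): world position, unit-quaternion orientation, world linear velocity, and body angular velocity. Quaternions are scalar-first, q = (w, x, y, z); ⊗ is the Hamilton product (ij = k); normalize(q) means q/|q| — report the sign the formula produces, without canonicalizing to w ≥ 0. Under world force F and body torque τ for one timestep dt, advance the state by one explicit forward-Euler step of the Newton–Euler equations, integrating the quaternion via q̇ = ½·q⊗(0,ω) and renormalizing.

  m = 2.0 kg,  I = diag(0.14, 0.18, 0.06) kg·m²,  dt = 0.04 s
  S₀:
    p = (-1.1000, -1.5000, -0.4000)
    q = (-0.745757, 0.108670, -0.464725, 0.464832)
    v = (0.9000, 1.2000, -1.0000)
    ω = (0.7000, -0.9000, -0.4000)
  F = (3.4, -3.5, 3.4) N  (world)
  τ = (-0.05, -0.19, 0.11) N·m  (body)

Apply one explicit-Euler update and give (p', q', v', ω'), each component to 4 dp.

p' = (-1.0640, -1.4520, -0.4400)
q' = (-0.7517, 0.1103, -0.4438, 0.4752)
v' = (0.9680, 1.1300, -0.9320)
ω' = (0.6981, -0.9372, -0.3099)

gyro term ω×Iω = (-0.0432, -0.0224, -0.0252)
(τ − ω×Iω)/I = (-0.0486, -0.9311, 2.2533)
ω + α·dt = (0.6981, -0.9372, -0.3099)
2q̇ = q⊗(0,ω) = (-0.3083887, 0.0822089, 1.0400317, 0.5258073)
updated quaternion q' = (-0.7517, 0.1103, -0.4438, 0.4752)
linear accel F/m = (1.7000, -1.7500, 1.7000)
p + v·dt = (-1.0640, -1.4520, -0.4400)
new velocity v' = (0.9680, 1.1300, -0.9320)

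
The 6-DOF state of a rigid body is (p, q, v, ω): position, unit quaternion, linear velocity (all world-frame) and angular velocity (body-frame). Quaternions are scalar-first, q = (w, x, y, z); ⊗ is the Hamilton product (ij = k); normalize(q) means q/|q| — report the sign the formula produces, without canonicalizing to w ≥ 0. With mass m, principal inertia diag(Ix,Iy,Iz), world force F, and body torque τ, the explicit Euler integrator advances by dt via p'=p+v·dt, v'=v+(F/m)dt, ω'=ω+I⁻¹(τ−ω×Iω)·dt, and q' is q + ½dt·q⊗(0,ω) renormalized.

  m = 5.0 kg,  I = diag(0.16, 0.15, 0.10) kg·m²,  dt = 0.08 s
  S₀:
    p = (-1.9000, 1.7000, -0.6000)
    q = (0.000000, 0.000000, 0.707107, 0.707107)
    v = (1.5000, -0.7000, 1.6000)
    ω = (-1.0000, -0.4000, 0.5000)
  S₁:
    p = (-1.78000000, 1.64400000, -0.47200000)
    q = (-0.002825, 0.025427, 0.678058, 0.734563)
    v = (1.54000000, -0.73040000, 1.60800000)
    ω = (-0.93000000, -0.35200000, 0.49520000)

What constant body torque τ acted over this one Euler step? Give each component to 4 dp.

τ = (0.1500, 0.0600, -0.0100)

Δω = ω₁−ω₀ = (0.07000000, 0.04800000, -0.00480000)
ω₀×(Iω₀) = (0.0100, -0.0300, -0.0040)
I·α + gyro = (0.1500, 0.0600, -0.0100)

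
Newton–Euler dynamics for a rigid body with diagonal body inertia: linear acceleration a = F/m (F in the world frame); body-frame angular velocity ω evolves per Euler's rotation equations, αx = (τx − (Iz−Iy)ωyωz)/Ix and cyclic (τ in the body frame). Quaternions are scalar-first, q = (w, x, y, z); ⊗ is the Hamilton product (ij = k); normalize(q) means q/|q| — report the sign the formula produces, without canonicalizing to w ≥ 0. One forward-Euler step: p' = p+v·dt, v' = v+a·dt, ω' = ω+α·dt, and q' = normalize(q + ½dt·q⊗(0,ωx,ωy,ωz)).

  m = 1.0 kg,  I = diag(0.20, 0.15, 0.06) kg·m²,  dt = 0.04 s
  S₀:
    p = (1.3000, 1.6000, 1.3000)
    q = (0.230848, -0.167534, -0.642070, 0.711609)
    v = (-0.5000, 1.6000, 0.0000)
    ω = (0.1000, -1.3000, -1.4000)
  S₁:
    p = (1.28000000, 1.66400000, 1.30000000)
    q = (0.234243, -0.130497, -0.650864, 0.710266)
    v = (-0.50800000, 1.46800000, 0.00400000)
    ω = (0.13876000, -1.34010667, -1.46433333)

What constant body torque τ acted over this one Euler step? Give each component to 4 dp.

τ = (0.0300, -0.1700, -0.0900)

Δω = ω₁−ω₀ = (0.03876000, -0.04010667, -0.06433333)
τ = I·(Δω/dt) + ω₀×(Iω₀) = (0.0300, -0.1700, -0.0900)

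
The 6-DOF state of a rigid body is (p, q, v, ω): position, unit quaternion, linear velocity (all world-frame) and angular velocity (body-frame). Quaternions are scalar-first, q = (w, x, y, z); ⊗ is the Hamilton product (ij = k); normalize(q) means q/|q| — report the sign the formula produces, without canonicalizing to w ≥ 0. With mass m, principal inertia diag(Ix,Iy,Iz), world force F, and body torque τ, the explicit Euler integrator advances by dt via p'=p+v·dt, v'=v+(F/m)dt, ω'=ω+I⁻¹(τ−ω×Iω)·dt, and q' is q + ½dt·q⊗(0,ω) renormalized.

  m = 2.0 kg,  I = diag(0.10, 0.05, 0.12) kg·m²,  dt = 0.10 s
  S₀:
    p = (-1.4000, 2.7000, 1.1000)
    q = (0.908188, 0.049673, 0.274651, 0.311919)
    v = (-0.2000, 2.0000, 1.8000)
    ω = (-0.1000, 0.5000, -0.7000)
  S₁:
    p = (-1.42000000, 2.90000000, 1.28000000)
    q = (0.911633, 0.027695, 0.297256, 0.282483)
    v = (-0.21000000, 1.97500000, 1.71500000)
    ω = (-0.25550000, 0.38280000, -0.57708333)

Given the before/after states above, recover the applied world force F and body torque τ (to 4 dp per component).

ω₁ − ω₀ = (-0.15550000, -0.11720000, 0.12291667)
ω₀×(Iω₀) = (-0.0245, -0.0014, 0.0025)
I·α + gyro = (-0.1800, -0.0600, 0.1500)
velocity change Δv = (-0.01000000, -0.02500000, -0.08500000)
F = m·Δv/dt = (-0.2000, -0.5000, -1.7000)

F = (-0.2000, -0.5000, -1.7000)
τ = (-0.1800, -0.0600, 0.1500)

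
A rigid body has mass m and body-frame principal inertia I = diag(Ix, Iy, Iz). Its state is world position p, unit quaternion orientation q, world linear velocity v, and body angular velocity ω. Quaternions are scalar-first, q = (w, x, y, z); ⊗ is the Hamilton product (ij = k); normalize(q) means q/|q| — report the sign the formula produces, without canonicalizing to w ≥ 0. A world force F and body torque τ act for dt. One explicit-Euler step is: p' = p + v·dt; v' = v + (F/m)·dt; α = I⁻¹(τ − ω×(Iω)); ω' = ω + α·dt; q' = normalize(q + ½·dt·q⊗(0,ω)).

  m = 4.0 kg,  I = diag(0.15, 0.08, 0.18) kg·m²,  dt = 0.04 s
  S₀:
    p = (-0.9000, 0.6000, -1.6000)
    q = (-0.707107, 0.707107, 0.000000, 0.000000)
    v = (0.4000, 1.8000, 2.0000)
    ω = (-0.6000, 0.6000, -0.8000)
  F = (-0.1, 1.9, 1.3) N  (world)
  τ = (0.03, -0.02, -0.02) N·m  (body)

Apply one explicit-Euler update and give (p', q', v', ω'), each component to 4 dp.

angular accel α = (0.5200, -0.0700, -0.2511)
new body rate ω' = (-0.5792, 0.5972, -0.8100)
Hamilton product q⊗(0,ω) = (0.4242642, 0.4242642, 0.1414214, 0.9899498)
q + ½dt·q⊗(0,ω), renormalized = (-0.6984, 0.7154, 0.0028, 0.0198)
a = (-0.0250, 0.4750, 0.3250)
new position p' = (-0.8840, 0.6720, -1.5200)
v' = v + a·dt = (0.3990, 1.8190, 2.0130)

p' = (-0.8840, 0.6720, -1.5200)
q' = (-0.6984, 0.7154, 0.0028, 0.0198)
v' = (0.3990, 1.8190, 2.0130)
ω' = (-0.5792, 0.5972, -0.8100)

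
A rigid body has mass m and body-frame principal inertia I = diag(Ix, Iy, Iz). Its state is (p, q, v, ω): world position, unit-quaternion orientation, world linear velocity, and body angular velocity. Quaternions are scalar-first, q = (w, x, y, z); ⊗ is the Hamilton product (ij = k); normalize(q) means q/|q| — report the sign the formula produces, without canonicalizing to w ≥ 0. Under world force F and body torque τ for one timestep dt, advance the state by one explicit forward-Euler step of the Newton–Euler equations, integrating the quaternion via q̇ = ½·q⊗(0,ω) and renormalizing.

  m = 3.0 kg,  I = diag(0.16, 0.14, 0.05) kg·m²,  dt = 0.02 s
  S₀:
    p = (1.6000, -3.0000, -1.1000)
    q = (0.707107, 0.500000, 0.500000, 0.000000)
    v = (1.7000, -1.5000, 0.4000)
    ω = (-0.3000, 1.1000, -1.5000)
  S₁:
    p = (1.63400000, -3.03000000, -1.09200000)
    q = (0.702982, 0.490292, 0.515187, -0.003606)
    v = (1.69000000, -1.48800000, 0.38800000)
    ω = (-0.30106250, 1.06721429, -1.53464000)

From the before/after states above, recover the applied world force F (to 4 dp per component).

velocity change Δv = (-0.01000000, 0.01200000, -0.01200000)
F = m·Δv/dt = (-1.5000, 1.8000, -1.8000)

F = (-1.5000, 1.8000, -1.8000)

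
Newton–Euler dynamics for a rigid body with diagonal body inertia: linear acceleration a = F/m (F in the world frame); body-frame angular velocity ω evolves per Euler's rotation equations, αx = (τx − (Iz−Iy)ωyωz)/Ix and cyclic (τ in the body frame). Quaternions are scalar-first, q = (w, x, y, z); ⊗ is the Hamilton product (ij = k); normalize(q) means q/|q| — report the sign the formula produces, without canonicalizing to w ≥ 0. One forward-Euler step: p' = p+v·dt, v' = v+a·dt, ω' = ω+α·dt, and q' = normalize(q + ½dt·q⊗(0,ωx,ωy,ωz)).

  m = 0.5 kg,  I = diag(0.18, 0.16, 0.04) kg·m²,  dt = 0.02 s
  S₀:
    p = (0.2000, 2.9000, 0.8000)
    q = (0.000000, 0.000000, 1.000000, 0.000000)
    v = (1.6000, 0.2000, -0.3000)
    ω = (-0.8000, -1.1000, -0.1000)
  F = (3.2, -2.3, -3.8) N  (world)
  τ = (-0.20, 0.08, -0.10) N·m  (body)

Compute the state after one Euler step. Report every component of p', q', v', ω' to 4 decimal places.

new position p' = (0.2320, 2.9040, 0.7940)
new velocity v' = (1.7280, 0.1080, -0.4520)
angular accel α = (-1.0378, 0.4300, -2.0600)
ω + α·dt = (-0.8208, -1.0914, -0.1412)
q⊗(0,ω) = (1.1000000, -0.1000000, 0.0000000, 0.8000000)
q + ½dt·q⊗(0,ω), renormalized = (0.0110, -0.0010, 0.9999, 0.0080)

p' = (0.2320, 2.9040, 0.7940)
q' = (0.0110, -0.0010, 0.9999, 0.0080)
v' = (1.7280, 0.1080, -0.4520)
ω' = (-0.8208, -1.0914, -0.1412)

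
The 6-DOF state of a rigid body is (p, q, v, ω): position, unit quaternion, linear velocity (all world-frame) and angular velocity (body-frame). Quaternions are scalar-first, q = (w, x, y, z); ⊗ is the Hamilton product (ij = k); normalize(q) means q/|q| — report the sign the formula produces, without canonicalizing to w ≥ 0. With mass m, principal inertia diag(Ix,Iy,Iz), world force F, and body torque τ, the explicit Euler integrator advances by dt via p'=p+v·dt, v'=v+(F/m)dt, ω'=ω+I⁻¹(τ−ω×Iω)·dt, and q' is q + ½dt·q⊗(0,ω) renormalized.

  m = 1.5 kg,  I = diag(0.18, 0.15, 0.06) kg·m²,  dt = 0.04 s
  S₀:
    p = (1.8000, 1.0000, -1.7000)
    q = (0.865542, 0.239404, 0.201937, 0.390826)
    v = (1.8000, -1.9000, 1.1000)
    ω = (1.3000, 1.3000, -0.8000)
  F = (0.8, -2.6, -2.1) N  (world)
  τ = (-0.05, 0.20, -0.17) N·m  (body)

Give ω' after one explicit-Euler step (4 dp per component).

gyro term ω×Iω = (0.0936, -0.1248, -0.0507)
angular accel α = (-0.7978, 2.1653, -1.9883)
ω' = ω + α·dt = (1.2681, 1.3866, -0.8795)

ω' = (1.2681, 1.3866, -0.8795)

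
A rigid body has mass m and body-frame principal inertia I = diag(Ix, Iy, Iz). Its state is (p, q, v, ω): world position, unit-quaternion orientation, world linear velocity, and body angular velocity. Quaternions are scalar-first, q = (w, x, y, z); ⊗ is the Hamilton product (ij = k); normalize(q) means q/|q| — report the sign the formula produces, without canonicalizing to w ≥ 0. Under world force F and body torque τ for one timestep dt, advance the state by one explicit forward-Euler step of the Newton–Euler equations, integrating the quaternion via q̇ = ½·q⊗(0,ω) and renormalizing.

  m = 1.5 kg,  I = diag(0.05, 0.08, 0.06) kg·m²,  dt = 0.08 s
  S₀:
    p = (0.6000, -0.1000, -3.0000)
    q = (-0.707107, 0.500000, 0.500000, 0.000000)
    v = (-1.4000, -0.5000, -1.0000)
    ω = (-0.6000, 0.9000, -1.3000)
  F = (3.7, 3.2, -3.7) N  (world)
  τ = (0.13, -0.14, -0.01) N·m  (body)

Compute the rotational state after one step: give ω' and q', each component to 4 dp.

angular accel α = (2.1320, -1.6525, 0.1033)
new body rate ω' = (-0.4294, 0.7678, -1.2917)
q⊗(0,ω) = (-0.1500000, -0.2257358, 0.0136037, 1.6692391)
q' = normalize(q + ½dt·q⊗(0,ω)) = (-0.7115, 0.4899, 0.4994, 0.0666)

ω' = (-0.4294, 0.7678, -1.2917)
q' = (-0.7115, 0.4899, 0.4994, 0.0666)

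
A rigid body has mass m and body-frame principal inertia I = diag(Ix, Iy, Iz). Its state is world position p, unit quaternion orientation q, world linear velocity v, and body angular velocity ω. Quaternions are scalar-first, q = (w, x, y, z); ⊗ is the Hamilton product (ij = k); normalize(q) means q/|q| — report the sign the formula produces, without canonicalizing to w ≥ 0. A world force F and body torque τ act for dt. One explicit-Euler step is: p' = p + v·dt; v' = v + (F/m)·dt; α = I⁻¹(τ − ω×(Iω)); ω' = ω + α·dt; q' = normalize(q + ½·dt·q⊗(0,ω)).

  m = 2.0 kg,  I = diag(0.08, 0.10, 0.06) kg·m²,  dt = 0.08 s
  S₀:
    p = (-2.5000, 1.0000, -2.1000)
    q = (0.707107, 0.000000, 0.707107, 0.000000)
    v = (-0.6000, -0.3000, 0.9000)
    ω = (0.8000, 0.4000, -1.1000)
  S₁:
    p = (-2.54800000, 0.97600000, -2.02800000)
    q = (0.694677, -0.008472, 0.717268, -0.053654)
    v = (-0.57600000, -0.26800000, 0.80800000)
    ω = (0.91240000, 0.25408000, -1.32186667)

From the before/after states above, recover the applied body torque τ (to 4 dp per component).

rate change Δω = (0.11240000, -0.14592000, -0.22186667)
ω₀×(Iω₀) = (0.0176, -0.0176, 0.0064)
τ = I·(Δω/dt) + ω₀×(Iω₀) = (0.1300, -0.2000, -0.1600)

τ = (0.1300, -0.2000, -0.1600)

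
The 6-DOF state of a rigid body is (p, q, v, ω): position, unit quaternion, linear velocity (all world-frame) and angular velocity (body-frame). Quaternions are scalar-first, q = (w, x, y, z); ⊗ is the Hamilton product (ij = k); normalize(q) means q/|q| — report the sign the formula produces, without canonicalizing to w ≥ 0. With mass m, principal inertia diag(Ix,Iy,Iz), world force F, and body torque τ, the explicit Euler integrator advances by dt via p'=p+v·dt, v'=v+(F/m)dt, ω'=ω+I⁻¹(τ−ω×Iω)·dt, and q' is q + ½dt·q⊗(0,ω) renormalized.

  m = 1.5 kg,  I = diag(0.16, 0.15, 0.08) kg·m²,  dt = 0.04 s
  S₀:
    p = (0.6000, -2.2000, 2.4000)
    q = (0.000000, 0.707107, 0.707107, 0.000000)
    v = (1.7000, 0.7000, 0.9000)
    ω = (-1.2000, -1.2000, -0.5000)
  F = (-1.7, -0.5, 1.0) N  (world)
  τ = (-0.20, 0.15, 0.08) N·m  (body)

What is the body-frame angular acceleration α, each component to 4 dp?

ω×(Iω) gyroscopic = (-0.0420, 0.0480, -0.0144)
α = I⁻¹(τ − ω×Iω) = (-0.9875, 0.6800, 1.1800)

α = (-0.9875, 0.6800, 1.1800)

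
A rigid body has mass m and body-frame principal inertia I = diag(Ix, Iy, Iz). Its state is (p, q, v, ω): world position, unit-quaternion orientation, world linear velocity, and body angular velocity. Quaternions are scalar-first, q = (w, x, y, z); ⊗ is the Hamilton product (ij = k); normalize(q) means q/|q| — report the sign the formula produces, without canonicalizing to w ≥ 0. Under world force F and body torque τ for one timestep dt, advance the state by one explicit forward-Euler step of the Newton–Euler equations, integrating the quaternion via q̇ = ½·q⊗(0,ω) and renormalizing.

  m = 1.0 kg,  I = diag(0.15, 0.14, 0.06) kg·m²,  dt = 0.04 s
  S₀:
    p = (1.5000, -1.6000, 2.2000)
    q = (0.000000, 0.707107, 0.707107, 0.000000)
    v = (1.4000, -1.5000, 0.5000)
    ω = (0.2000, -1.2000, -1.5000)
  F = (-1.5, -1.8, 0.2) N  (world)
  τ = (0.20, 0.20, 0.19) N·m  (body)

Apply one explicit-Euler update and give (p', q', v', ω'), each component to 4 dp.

ω×(Iω) gyroscopic = (-0.1440, -0.0270, 0.0024)
(τ − ω×Iω)/I = (2.2933, 1.6214, 3.1267)
ω + α·dt = (0.2917, -1.1351, -1.3749)
Hamilton product q⊗(0,ω) = (0.7071070, -1.0606605, 1.0606605, -0.9899498)
updated quaternion q' = (0.0141, 0.6854, 0.7278, -0.0198)
new position p' = (1.5560, -1.6600, 2.2200)
v' = v + a·dt = (1.3400, -1.5720, 0.5080)

p' = (1.5560, -1.6600, 2.2200)
q' = (0.0141, 0.6854, 0.7278, -0.0198)
v' = (1.3400, -1.5720, 0.5080)
ω' = (0.2917, -1.1351, -1.3749)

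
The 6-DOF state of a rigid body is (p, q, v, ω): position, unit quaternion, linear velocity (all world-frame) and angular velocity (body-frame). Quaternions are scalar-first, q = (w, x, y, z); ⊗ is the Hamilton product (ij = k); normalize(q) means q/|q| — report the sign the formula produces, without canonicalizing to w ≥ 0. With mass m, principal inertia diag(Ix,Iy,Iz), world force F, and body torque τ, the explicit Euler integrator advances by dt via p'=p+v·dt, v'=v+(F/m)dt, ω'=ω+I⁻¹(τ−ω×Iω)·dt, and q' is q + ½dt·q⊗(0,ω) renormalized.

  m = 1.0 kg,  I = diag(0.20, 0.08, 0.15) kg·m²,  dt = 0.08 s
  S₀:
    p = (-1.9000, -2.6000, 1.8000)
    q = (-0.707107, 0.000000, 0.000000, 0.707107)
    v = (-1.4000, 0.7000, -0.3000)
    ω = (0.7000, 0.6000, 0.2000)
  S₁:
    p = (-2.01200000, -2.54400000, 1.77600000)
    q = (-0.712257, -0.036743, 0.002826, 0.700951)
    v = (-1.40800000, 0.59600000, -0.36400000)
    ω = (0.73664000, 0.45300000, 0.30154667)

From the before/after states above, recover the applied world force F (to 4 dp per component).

F = (-0.1000, -1.3000, -0.8000)

velocity change Δv = (-0.00800000, -0.10400000, -0.06400000)
applied force F = (-0.1000, -1.3000, -0.8000)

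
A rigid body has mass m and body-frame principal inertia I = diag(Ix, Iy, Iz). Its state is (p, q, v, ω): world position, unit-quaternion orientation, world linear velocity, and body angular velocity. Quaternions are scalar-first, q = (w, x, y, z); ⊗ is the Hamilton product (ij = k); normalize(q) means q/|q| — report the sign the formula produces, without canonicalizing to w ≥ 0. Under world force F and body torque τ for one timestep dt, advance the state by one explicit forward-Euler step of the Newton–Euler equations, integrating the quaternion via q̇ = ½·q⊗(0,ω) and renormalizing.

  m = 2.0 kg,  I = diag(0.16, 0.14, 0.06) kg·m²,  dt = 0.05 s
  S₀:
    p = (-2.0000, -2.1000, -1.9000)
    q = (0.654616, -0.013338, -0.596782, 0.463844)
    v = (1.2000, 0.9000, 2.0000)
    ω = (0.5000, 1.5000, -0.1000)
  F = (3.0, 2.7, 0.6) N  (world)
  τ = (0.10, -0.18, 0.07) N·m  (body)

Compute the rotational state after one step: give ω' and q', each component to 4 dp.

precession coupling ω×(Iω) = (0.0120, -0.0050, -0.0150)
α = I⁻¹(τ − ω×Iω) = (0.5500, -1.2500, 1.4167)
ω + α·dt = (0.5275, 1.4375, -0.0292)
2q̇ = q⊗(0,ω) = (0.9482264, -0.3087798, 1.2125122, 0.2129224)
updated quaternion q' = (0.6778, -0.0210, -0.5660, 0.4688)

ω' = (0.5275, 1.4375, -0.0292)
q' = (0.6778, -0.0210, -0.5660, 0.4688)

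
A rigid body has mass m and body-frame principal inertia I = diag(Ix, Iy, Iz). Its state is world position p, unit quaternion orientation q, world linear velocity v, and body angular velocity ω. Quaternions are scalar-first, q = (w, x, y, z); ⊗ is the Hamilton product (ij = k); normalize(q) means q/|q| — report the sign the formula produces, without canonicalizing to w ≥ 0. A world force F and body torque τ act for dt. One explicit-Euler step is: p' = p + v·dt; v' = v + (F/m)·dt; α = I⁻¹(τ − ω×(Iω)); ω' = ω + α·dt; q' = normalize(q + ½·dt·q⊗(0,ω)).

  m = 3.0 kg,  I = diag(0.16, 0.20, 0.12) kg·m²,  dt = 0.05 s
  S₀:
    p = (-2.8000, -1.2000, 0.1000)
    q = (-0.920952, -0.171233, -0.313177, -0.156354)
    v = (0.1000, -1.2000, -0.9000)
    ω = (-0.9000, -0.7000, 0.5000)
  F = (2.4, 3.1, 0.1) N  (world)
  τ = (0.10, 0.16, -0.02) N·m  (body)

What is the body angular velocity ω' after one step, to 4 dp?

ω' = (-0.8775, -0.6555, 0.4812)

gyro term ω×Iω = (0.0280, -0.0180, 0.0252)
angular accel α = (0.4500, 0.8900, -0.3767)
new body rate ω' = (-0.8775, -0.6555, 0.4812)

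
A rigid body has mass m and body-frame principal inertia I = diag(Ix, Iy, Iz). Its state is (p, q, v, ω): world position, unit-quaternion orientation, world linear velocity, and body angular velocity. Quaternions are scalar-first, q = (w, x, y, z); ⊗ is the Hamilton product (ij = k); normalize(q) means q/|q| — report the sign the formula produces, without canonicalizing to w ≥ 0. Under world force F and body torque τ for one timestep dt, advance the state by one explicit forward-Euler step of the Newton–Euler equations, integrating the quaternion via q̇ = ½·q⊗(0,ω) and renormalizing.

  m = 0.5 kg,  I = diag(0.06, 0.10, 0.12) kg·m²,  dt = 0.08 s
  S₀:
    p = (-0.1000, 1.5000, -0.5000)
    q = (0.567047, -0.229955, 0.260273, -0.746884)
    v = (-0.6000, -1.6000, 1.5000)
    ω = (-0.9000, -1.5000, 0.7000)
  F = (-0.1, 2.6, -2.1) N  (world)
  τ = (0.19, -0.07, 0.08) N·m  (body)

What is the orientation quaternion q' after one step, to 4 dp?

q⊗(0,ω) = (0.7062688, -1.4484772, -0.0174064, 0.9761111)
q' = normalize(q + ½dt·q⊗(0,ω)) = (0.5936, -0.2871, 0.2588, -0.7058)

q' = (0.5936, -0.2871, 0.2588, -0.7058)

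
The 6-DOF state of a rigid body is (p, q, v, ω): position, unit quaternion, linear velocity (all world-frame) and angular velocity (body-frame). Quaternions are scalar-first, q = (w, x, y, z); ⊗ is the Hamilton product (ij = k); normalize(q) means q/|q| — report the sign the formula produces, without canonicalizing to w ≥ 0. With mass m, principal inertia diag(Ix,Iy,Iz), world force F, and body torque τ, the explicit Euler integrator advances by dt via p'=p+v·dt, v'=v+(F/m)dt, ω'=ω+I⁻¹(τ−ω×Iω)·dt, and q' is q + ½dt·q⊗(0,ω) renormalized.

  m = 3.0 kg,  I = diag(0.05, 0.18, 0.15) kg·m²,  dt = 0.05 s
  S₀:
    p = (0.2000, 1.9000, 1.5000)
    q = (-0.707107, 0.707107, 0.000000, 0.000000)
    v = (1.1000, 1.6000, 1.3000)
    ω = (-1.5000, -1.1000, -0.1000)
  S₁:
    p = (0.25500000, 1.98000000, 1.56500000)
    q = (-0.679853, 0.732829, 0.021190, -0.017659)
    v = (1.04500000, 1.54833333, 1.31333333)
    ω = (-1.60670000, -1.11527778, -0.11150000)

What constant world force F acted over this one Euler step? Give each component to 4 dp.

velocity change Δv = (-0.05500000, -0.05166667, 0.01333333)
m·(v₁−v₀)/dt = (-3.3000, -3.1000, 0.8000)

F = (-3.3000, -3.1000, 0.8000)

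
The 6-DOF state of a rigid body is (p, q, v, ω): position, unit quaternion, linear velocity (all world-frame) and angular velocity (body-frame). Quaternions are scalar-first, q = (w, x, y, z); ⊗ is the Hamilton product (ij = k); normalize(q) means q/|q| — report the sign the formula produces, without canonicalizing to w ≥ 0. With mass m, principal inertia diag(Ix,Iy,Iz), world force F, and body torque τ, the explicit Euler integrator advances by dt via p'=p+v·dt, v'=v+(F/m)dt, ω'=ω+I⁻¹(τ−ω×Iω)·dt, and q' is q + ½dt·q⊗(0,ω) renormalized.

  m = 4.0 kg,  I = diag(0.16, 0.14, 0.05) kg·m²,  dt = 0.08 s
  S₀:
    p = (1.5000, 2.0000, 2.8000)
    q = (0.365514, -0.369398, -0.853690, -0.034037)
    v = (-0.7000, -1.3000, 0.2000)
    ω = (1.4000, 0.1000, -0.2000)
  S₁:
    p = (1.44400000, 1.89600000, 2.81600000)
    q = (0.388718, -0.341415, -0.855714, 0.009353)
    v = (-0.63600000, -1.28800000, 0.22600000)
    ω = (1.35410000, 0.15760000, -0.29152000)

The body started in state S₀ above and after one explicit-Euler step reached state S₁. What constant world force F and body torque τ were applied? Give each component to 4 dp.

F = (3.2000, 0.6000, 1.3000)
τ = (-0.0900, 0.0700, -0.0600)

ω₁ − ω₀ = (-0.04590000, 0.05760000, -0.09152000)
gyro term ω₀×Iω₀ = (0.0018, -0.0308, -0.0028)
applied torque τ = (-0.0900, 0.0700, -0.0600)
velocity change Δv = (0.06400000, 0.01200000, 0.02600000)
m·(v₁−v₀)/dt = (3.2000, 0.6000, 1.3000)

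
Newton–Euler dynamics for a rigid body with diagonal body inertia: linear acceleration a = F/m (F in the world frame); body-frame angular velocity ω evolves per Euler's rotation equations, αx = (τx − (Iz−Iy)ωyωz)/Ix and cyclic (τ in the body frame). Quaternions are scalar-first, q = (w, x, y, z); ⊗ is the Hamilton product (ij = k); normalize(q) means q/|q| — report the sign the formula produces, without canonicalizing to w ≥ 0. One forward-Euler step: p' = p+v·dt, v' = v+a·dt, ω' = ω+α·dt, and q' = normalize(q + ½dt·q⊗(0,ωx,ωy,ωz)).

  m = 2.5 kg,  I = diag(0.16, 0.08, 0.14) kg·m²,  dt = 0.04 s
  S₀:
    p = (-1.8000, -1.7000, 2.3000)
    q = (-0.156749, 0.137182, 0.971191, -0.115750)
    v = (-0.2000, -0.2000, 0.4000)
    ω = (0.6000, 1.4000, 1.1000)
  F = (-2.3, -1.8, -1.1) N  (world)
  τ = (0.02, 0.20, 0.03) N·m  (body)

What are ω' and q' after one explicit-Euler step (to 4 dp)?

ω' = (0.5819, 1.4934, 1.1278)
q' = (-0.1829, 0.1598, 0.9617, -0.1269)

angular accel α = (-0.4525, 2.3350, 0.6943)
ω + α·dt = (0.5819, 1.4934, 1.1278)
2q̇ = q⊗(0,ω) = (-1.3146516, 1.1363107, -0.4397988, -0.5630837)
updated quaternion q' = (-0.1829, 0.1598, 0.9617, -0.1269)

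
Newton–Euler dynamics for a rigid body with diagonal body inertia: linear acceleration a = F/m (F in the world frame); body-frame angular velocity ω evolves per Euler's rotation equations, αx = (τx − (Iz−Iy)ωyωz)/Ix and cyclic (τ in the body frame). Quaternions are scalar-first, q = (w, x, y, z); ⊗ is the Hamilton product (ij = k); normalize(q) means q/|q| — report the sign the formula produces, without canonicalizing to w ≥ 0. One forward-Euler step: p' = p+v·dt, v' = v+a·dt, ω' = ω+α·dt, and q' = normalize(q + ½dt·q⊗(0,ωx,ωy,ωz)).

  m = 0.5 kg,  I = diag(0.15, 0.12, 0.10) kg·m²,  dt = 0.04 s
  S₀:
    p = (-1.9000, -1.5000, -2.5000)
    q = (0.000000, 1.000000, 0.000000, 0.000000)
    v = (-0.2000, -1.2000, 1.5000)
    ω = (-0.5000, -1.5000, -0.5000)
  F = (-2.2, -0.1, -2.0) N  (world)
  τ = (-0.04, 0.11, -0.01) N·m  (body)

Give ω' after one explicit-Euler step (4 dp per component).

(τ − ω×Iω)/I = (-0.1667, 0.8125, 0.1250)
ω' = ω + α·dt = (-0.5067, -1.4675, -0.4950)

ω' = (-0.5067, -1.4675, -0.4950)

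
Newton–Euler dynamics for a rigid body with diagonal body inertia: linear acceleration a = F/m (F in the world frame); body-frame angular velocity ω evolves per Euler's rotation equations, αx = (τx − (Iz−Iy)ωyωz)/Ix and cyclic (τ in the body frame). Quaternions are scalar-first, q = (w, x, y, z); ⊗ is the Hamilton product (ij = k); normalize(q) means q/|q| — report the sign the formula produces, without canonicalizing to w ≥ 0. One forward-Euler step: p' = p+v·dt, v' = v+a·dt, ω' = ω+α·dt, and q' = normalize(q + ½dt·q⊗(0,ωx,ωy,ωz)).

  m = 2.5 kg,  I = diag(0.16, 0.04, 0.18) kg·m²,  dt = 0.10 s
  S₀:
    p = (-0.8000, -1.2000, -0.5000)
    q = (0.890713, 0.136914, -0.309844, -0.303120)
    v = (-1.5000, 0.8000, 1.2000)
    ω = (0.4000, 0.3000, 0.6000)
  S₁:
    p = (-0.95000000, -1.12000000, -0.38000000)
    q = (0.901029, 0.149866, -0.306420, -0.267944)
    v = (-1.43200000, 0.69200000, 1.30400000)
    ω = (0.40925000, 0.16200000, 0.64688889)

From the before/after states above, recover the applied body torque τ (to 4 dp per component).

Δω = ω₁−ω₀ = (0.00925000, -0.13800000, 0.04688889)
precession coupling = (0.0252, -0.0048, -0.0144)
applied torque τ = (0.0400, -0.0600, 0.0700)

τ = (0.0400, -0.0600, 0.0700)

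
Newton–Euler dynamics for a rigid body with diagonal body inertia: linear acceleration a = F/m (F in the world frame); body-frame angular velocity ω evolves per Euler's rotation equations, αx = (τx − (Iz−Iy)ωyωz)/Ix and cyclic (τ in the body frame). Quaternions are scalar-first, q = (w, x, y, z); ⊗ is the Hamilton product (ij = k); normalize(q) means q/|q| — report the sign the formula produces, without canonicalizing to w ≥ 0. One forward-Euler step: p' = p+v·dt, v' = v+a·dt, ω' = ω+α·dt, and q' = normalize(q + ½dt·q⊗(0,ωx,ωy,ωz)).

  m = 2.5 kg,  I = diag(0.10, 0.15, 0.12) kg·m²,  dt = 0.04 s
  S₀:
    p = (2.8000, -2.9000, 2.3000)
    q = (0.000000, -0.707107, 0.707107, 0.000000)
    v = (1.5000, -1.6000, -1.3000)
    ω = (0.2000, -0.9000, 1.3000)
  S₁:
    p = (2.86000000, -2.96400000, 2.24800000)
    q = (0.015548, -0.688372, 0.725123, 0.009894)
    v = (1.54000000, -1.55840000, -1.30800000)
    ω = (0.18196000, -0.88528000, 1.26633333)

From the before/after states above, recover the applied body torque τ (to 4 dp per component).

τ = (-0.0100, 0.0500, -0.1100)

rate change Δω = (-0.01804000, 0.01472000, -0.03366667)
applied torque τ = (-0.0100, 0.0500, -0.1100)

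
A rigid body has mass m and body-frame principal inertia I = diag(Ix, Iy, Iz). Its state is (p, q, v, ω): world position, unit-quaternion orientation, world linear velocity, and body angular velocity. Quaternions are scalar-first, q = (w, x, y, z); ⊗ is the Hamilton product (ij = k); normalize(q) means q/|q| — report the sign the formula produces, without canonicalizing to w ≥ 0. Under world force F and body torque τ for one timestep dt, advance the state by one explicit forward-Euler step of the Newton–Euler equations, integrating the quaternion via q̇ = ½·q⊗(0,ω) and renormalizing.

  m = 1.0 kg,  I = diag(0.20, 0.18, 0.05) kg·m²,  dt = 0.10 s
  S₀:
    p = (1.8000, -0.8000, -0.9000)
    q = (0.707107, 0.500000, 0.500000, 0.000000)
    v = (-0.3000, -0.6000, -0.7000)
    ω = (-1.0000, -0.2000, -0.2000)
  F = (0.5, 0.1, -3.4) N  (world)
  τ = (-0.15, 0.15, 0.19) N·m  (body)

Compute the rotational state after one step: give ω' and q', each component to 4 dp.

ω' = (-1.0724, -0.1333, 0.1880)
q' = (0.7361, 0.4590, 0.4973, 0.0129)

ω×(Iω) gyroscopic = (-0.0052, 0.0300, -0.0040)
α = I⁻¹(τ − ω×Iω) = (-0.7240, 0.6667, 3.8800)
new body rate ω' = (-1.0724, -0.1333, 0.1880)
q⊗(0,ω) = (0.6000000, -0.8071070, -0.0414214, 0.2585786)
updated quaternion q' = (0.7361, 0.4590, 0.4973, 0.0129)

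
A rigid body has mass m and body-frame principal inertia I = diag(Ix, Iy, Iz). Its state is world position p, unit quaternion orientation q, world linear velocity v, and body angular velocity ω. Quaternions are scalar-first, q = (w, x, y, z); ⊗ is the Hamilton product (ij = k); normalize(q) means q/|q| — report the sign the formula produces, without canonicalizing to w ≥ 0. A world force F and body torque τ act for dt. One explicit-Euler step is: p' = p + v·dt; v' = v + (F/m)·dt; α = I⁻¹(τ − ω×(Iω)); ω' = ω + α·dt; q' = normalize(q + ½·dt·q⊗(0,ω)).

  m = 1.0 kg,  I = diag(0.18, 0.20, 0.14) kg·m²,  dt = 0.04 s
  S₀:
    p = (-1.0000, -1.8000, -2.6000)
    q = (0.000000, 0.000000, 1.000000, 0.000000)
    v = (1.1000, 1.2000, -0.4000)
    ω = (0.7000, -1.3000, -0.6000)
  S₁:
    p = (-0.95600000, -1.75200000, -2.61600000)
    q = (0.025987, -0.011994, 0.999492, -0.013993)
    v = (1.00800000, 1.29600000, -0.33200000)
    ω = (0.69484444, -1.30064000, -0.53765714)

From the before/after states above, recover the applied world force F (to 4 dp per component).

F = (-2.3000, 2.4000, 1.7000)

Δv = v₁−v₀ = (-0.09200000, 0.09600000, 0.06800000)
applied force F = (-2.3000, 2.4000, 1.7000)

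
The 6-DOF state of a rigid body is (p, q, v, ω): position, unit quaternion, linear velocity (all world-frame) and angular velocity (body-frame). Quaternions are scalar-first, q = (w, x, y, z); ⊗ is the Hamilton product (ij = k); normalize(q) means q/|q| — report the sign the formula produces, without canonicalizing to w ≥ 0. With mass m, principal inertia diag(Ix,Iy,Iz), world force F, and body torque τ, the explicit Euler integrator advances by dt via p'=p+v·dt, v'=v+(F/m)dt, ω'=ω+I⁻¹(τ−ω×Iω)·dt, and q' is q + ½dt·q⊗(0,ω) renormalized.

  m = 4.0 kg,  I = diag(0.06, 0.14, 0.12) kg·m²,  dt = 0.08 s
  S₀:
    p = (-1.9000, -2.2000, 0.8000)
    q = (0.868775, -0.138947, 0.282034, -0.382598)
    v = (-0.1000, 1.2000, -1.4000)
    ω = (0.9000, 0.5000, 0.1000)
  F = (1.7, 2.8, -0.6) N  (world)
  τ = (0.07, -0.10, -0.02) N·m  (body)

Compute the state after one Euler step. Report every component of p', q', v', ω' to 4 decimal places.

p' = (-1.9080, -2.1040, 0.6880)
q' = (0.8689, -0.0988, 0.2859, -0.3917)
v' = (-0.0660, 1.2560, -1.4120)
ω' = (0.9947, 0.4459, 0.0627)

a = F/m = (0.4250, 0.7000, -0.1500)
p + v·dt = (-1.9080, -2.1040, 0.6880)
v' = v + a·dt = (-0.0660, 1.2560, -1.4120)
α = I⁻¹(τ − ω×Iω) = (1.1833, -0.6757, -0.4667)
ω' = ω + α·dt = (0.9947, 0.4459, 0.0627)
2q̇ = q⊗(0,ω) = (0.0222951, 1.0013999, 0.1039440, -0.2364266)
q + ½dt·q⊗(0,ω), renormalized = (0.8689, -0.0988, 0.2859, -0.3917)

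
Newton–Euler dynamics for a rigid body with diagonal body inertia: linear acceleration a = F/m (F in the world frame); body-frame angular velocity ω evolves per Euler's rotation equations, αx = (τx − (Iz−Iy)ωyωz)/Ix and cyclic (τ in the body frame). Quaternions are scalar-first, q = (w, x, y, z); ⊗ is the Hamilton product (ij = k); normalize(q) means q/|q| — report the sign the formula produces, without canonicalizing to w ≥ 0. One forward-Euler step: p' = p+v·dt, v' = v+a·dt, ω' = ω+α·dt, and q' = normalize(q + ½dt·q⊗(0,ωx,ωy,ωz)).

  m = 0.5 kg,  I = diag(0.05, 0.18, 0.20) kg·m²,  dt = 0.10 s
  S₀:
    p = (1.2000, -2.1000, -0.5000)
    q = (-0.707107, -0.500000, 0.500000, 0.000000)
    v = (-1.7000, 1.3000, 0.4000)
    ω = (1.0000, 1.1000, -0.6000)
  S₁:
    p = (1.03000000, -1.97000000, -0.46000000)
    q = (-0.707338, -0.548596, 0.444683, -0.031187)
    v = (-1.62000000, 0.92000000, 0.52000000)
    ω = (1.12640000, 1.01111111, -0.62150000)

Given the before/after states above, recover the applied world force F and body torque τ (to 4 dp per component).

F = (0.4000, -1.9000, 0.6000)
τ = (0.0500, -0.0700, 0.1000)

rate change Δω = (0.12640000, -0.08888889, -0.02150000)
I·α + gyro = (0.0500, -0.0700, 0.1000)
velocity change Δv = (0.08000000, -0.38000000, 0.12000000)
applied force F = (0.4000, -1.9000, 0.6000)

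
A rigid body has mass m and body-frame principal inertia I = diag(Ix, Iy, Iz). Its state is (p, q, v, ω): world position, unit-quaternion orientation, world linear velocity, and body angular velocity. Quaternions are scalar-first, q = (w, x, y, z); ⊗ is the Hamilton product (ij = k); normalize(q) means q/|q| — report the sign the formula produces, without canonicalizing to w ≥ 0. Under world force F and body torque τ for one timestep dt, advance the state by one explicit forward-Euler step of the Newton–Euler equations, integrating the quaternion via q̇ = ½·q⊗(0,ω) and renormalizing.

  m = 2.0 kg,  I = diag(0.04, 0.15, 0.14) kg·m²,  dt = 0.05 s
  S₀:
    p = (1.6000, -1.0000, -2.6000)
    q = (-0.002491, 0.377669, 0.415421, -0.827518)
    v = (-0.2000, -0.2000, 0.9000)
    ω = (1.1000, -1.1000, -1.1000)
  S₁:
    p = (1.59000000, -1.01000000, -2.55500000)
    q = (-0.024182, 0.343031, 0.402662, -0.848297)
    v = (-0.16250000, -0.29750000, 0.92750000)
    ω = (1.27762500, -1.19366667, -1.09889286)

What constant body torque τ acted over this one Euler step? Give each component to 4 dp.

τ = (0.1300, -0.1600, -0.1300)

ω₁ − ω₀ = (0.17762500, -0.09366667, 0.00110714)
gyro term ω₀×Iω₀ = (-0.0121, 0.1210, -0.1331)
τ = I·(Δω/dt) + ω₀×(Iω₀) = (0.1300, -0.1600, -0.1300)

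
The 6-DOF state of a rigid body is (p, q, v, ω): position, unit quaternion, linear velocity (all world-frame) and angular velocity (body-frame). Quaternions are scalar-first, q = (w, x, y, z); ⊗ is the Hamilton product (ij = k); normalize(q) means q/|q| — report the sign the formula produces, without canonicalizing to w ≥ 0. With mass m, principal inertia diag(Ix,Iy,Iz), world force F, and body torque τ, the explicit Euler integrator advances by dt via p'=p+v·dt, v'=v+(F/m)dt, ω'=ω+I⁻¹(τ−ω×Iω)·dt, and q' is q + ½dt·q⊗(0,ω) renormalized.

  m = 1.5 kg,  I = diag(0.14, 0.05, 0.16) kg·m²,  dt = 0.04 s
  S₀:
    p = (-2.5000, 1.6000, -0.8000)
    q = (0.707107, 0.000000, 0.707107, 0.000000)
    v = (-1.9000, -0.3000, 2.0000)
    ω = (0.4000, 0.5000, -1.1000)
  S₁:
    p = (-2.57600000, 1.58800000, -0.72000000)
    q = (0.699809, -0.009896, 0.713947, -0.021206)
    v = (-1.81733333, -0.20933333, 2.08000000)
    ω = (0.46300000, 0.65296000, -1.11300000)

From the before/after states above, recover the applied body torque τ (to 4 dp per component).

τ = (0.1600, 0.2000, -0.0700)

rate change Δω = (0.06300000, 0.15296000, -0.01300000)
applied torque τ = (0.1600, 0.2000, -0.0700)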